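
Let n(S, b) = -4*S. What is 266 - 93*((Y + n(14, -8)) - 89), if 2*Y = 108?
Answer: 8729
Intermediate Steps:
Y = 54 (Y = (½)*108 = 54)
266 - 93*((Y + n(14, -8)) - 89) = 266 - 93*((54 - 4*14) - 89) = 266 - 93*((54 - 56) - 89) = 266 - 93*(-2 - 89) = 266 - 93*(-91) = 266 + 8463 = 8729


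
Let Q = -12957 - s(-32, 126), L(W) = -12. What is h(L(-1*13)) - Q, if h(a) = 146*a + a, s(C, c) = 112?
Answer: 11305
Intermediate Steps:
h(a) = 147*a
Q = -13069 (Q = -12957 - 1*112 = -12957 - 112 = -13069)
h(L(-1*13)) - Q = 147*(-12) - 1*(-13069) = -1764 + 13069 = 11305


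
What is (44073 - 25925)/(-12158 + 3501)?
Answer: -18148/8657 ≈ -2.0963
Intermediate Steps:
(44073 - 25925)/(-12158 + 3501) = 18148/(-8657) = 18148*(-1/8657) = -18148/8657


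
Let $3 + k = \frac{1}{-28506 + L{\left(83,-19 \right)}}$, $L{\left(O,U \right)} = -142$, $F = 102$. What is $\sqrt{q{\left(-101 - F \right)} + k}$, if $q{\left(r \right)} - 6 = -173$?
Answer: $\frac{3 i \sqrt{3875565898}}{14324} \approx 13.038 i$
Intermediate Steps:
$q{\left(r \right)} = -167$ ($q{\left(r \right)} = 6 - 173 = -167$)
$k = - \frac{85945}{28648}$ ($k = -3 + \frac{1}{-28506 - 142} = -3 + \frac{1}{-28648} = -3 - \frac{1}{28648} = - \frac{85945}{28648} \approx -3.0$)
$\sqrt{q{\left(-101 - F \right)} + k} = \sqrt{-167 - \frac{85945}{28648}} = \sqrt{- \frac{4870161}{28648}} = \frac{3 i \sqrt{3875565898}}{14324}$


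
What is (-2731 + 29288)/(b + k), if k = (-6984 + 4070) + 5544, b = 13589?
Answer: 26557/16219 ≈ 1.6374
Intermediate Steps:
k = 2630 (k = -2914 + 5544 = 2630)
(-2731 + 29288)/(b + k) = (-2731 + 29288)/(13589 + 2630) = 26557/16219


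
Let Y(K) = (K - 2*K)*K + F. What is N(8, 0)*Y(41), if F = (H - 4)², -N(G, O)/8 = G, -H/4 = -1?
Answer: 107584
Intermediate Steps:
H = 4 (H = -4*(-1) = 4)
N(G, O) = -8*G
F = 0 (F = (4 - 4)² = 0² = 0)
Y(K) = -K² (Y(K) = (K - 2*K)*K + 0 = (-K)*K + 0 = -K² + 0 = -K²)
N(8, 0)*Y(41) = (-8*8)*(-1*41²) = -(-64)*1681 = -64*(-1681) = 107584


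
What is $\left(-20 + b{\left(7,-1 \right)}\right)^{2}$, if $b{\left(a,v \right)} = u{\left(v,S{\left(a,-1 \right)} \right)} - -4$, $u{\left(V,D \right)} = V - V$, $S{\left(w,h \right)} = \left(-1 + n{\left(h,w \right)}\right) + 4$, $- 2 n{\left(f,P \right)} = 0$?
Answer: $256$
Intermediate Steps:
$n{\left(f,P \right)} = 0$ ($n{\left(f,P \right)} = \left(- \frac{1}{2}\right) 0 = 0$)
$S{\left(w,h \right)} = 3$ ($S{\left(w,h \right)} = \left(-1 + 0\right) + 4 = -1 + 4 = 3$)
$u{\left(V,D \right)} = 0$
$b{\left(a,v \right)} = 4$ ($b{\left(a,v \right)} = 0 - -4 = 0 + 4 = 4$)
$\left(-20 + b{\left(7,-1 \right)}\right)^{2} = \left(-20 + 4\right)^{2} = \left(-16\right)^{2} = 256$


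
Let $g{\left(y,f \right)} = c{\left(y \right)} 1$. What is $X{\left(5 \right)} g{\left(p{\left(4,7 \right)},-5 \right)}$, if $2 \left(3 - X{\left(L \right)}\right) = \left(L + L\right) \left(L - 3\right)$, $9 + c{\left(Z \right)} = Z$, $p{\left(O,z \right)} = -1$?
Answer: $70$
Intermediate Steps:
$c{\left(Z \right)} = -9 + Z$
$g{\left(y,f \right)} = -9 + y$ ($g{\left(y,f \right)} = \left(-9 + y\right) 1 = -9 + y$)
$X{\left(L \right)} = 3 - L \left(-3 + L\right)$ ($X{\left(L \right)} = 3 - \frac{\left(L + L\right) \left(L - 3\right)}{2} = 3 - \frac{2 L \left(-3 + L\right)}{2} = 3 - L \left(-3 + L\right)$)
$X{\left(5 \right)} g{\left(p{\left(4,7 \right)},-5 \right)} = \left(3 - 5^{2} + 3 \cdot 5\right) \left(-9 - 1\right) = \left(3 - 25 + 15\right) \left(-10\right) = \left(-7\right) \left(-10\right) = 70$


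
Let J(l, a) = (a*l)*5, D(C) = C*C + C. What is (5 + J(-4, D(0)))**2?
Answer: 25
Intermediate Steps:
D(C) = C + C**2 (D(C) = C**2 + C = C + C**2)
J(l, a) = 5*a*l
(5 + J(-4, D(0)))**2 = (5 + 5*(0*(1 + 0))*(-4))**2 = (5 + 5*(0*1)*(-4))**2 = (5 + 5*0*(-4))**2 = (5 + 0)**2 = 5**2 = 25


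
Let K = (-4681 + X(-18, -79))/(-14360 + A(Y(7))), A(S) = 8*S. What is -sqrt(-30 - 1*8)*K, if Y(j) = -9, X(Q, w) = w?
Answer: -595*I*sqrt(38)/1804 ≈ -2.0332*I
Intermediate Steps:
K = 595/1804 (K = (-4681 - 79)/(-14360 + 8*(-9)) = -4760/(-14360 - 72) = -4760/(-14432) = -4760*(-1/14432) = 595/1804 ≈ 0.32982)
-sqrt(-30 - 1*8)*K = -sqrt(-30 - 1*8)*595/1804 = -sqrt(-30 - 8)*595/1804 = -sqrt(-38)*595/1804 = -I*sqrt(38)*595/1804 = -595*I*sqrt(38)/1804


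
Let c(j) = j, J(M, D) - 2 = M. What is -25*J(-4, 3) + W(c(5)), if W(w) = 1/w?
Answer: 251/5 ≈ 50.200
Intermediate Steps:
J(M, D) = 2 + M
-25*J(-4, 3) + W(c(5)) = -25*(2 - 4) + 1/5 = -25*(-2) + 1/5 = 50 + 1/5 = 251/5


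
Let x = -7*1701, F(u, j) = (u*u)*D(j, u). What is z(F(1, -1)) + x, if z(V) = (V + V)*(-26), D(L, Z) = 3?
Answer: -12063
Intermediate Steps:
F(u, j) = 3*u² (F(u, j) = (u*u)*3 = u²*3 = 3*u²)
z(V) = -52*V (z(V) = (2*V)*(-26) = -52*V)
x = -11907
z(F(1, -1)) + x = -156*1² - 11907 = -156 - 11907 = -12063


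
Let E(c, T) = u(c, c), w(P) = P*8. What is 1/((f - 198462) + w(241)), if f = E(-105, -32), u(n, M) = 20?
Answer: -1/196514 ≈ -5.0887e-6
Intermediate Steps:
w(P) = 8*P
E(c, T) = 20
f = 20
1/((f - 198462) + w(241)) = 1/((20 - 198462) + 8*241) = 1/(-198442 + 1928) = 1/(-196514) = -1/196514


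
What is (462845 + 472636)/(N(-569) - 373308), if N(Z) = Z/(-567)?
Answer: -530417727/211665067 ≈ -2.5059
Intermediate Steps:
N(Z) = -Z/567 (N(Z) = Z*(-1/567) = -Z/567)
(462845 + 472636)/(N(-569) - 373308) = (462845 + 472636)/(-1/567*(-569) - 373308) = 935481/(569/567 - 373308) = 935481/(-211665067/567) = 935481*(-567/211665067) = -530417727/211665067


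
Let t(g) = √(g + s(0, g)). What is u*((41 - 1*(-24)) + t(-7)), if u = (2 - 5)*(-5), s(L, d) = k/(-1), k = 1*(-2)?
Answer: 975 + 15*I*√5 ≈ 975.0 + 33.541*I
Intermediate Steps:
k = -2
s(L, d) = 2 (s(L, d) = -2/(-1) = -2*(-1) = 2)
t(g) = √(2 + g) (t(g) = √(g + 2) = √(2 + g))
u = 15 (u = -3*(-5) = 15)
u*((41 - 1*(-24)) + t(-7)) = 15*((41 - 1*(-24)) + √(2 - 7)) = 15*((41 + 24) + √(-5)) = 15*(65 + I*√5) = 975 + 15*I*√5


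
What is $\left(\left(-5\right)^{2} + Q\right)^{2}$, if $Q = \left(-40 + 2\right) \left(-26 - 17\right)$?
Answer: $2752281$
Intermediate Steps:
$Q = 1634$ ($Q = \left(-38\right) \left(-43\right) = 1634$)
$\left(\left(-5\right)^{2} + Q\right)^{2} = \left(\left(-5\right)^{2} + 1634\right)^{2} = \left(25 + 1634\right)^{2} = 1659^{2} = 2752281$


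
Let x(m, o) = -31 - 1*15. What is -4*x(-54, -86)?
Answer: 184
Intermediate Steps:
x(m, o) = -46 (x(m, o) = -31 - 15 = -46)
-4*x(-54, -86) = -4*(-46) = 184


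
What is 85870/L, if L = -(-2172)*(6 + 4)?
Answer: 8587/2172 ≈ 3.9535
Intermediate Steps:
L = 21720 (L = -(-2172)*10 = -543*(-40) = 21720)
85870/L = 85870/21720 = 85870*(1/21720) = 8587/2172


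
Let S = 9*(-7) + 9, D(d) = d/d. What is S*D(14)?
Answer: -54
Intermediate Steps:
D(d) = 1
S = -54 (S = -63 + 9 = -54)
S*D(14) = -54*1 = -54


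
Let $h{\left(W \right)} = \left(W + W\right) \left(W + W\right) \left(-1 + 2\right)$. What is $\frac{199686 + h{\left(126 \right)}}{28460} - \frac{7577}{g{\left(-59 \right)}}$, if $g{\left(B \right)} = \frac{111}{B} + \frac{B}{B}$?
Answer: $\frac{636826483}{73996} \approx 8606.2$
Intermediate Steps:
$g{\left(B \right)} = 1 + \frac{111}{B}$ ($g{\left(B \right)} = \frac{111}{B} + 1 = 1 + \frac{111}{B}$)
$h{\left(W \right)} = 4 W^{2}$ ($h{\left(W \right)} = 2 W 2 W 1 = 4 W^{2} \cdot 1 = 4 W^{2}$)
$\frac{199686 + h{\left(126 \right)}}{28460} - \frac{7577}{g{\left(-59 \right)}} = \frac{199686 + 4 \cdot 126^{2}}{28460} - \frac{7577}{\frac{1}{-59} \left(111 - 59\right)} = \left(199686 + 4 \cdot 15876\right) \frac{1}{28460} - \frac{7577}{\left(- \frac{1}{59}\right) 52} = \left(199686 + 63504\right) \frac{1}{28460} - \frac{7577}{- \frac{52}{59}} = 263190 \cdot \frac{1}{28460} - - \frac{447043}{52} = \frac{26319}{2846} + \frac{447043}{52} = \frac{636826483}{73996}$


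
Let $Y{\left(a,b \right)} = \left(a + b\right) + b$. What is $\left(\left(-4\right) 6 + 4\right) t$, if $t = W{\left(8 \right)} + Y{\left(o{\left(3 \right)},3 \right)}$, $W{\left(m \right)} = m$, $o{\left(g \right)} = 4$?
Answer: $-360$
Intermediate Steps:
$Y{\left(a,b \right)} = a + 2 b$
$t = 18$ ($t = 8 + \left(4 + 2 \cdot 3\right) = 8 + \left(4 + 6\right) = 8 + 10 = 18$)
$\left(\left(-4\right) 6 + 4\right) t = \left(\left(-4\right) 6 + 4\right) 18 = \left(-24 + 4\right) 18 = \left(-20\right) 18 = -360$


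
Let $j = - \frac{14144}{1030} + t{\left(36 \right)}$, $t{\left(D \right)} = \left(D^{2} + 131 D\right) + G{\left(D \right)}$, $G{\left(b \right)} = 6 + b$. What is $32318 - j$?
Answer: $\frac{13533032}{515} \approx 26278.0$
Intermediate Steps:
$t{\left(D \right)} = 6 + D^{2} + 132 D$ ($t{\left(D \right)} = \left(D^{2} + 131 D\right) + \left(6 + D\right) = 6 + D^{2} + 132 D$)
$j = \frac{3110738}{515}$ ($j = - \frac{14144}{1030} + \left(6 + 36^{2} + 132 \cdot 36\right) = \left(-14144\right) \frac{1}{1030} + \left(6 + 1296 + 4752\right) = - \frac{7072}{515} + 6054 = \frac{3110738}{515} \approx 6040.3$)
$32318 - j = 32318 - \frac{3110738}{515} = \frac{13533032}{515}$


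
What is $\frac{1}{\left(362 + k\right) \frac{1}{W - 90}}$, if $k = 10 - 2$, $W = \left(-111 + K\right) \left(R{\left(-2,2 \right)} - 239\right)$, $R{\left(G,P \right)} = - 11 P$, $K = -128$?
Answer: $\frac{62289}{370} \approx 168.35$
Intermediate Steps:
$W = 62379$ ($W = \left(-111 - 128\right) \left(\left(-11\right) 2 - 239\right) = - 239 \left(-22 - 239\right) = \left(-239\right) \left(-261\right) = 62379$)
$k = 8$ ($k = 10 - 2 = 8$)
$\frac{1}{\left(362 + k\right) \frac{1}{W - 90}} = \frac{1}{\left(362 + 8\right) \frac{1}{62379 - 90}} = \frac{1}{370 \cdot \frac{1}{62289}} = \frac{1}{\frac{370}{62289}} = \frac{62289}{370}$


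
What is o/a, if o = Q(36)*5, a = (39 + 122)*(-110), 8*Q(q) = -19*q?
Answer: 171/7084 ≈ 0.024139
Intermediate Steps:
Q(q) = -19*q/8 (Q(q) = (-19*q)/8 = -19*q/8)
a = -17710 (a = 161*(-110) = -17710)
o = -855/2 (o = -19/8*36*5 = -171/2*5 = -855/2 ≈ -427.50)
o/a = -855/2/(-17710) = -855/2*(-1/17710) = 171/7084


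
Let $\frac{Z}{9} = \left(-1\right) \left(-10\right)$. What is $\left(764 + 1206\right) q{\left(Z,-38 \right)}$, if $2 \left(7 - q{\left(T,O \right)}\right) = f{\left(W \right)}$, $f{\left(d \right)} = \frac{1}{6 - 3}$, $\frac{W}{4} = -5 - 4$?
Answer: $\frac{40385}{3} \approx 13462.0$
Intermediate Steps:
$W = -36$ ($W = 4 \left(-5 - 4\right) = 4 \left(-9\right) = -36$)
$f{\left(d \right)} = \frac{1}{3}$
$Z = 90$ ($Z = 9 \left(\left(-1\right) \left(-10\right)\right) = 9 \cdot 10 = 90$)
$q{\left(T,O \right)} = \frac{41}{6}$ ($q{\left(T,O \right)} = 7 - \frac{1}{6} = \frac{41}{6}$)
$\left(764 + 1206\right) q{\left(Z,-38 \right)} = \left(764 + 1206\right) \frac{41}{6} = 1970 \cdot \frac{41}{6} = \frac{40385}{3}$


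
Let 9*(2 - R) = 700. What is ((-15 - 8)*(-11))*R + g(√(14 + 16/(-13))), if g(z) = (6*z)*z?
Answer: -2234134/117 ≈ -19095.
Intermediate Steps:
R = -682/9 (R = 2 - ⅑*700 = 2 - 700/9 = -682/9 ≈ -75.778)
g(z) = 6*z²
((-15 - 8)*(-11))*R + g(√(14 + 16/(-13))) = ((-15 - 8)*(-11))*(-682/9) + 6*(√(14 + 16/(-13)))² = -23*(-11)*(-682/9) + 6*(√(14 + 16*(-1/13)))² = 253*(-682/9) + 6*(√(14 - 16/13))² = -172546/9 + 6*(√(166/13))² = -172546/9 + 6*(√2158/13)² = -172546/9 + 6*(166/13) = -172546/9 + 996/13 = -2234134/117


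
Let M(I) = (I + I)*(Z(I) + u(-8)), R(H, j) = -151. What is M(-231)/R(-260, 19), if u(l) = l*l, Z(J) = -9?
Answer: 25410/151 ≈ 168.28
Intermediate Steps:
u(l) = l²
M(I) = 110*I (M(I) = (I + I)*(-9 + (-8)²) = (2*I)*(-9 + 64) = (2*I)*55 = 110*I)
M(-231)/R(-260, 19) = (110*(-231))/(-151) = -25410*(-1/151) = 25410/151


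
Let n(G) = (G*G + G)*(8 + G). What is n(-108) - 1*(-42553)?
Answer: -1113047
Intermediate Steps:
n(G) = (8 + G)*(G + G²) (n(G) = (G² + G)*(8 + G) = (G + G²)*(8 + G) = (8 + G)*(G + G²))
n(-108) - 1*(-42553) = -108*(8 + (-108)² + 9*(-108)) - 1*(-42553) = -108*(8 + 11664 - 972) + 42553 = -108*10700 + 42553 = -1155600 + 42553 = -1113047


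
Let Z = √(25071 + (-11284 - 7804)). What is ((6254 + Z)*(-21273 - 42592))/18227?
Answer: -399411710/18227 - 63865*√5983/18227 ≈ -22184.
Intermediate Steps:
Z = √5983 (Z = √(25071 - 19088) = √5983 ≈ 77.350)
((6254 + Z)*(-21273 - 42592))/18227 = ((6254 + √5983)*(-21273 - 42592))/18227 = ((6254 + √5983)*(-63865))*(1/18227) = (-399411710 - 63865*√5983)*(1/18227) = -399411710/18227 - 63865*√5983/18227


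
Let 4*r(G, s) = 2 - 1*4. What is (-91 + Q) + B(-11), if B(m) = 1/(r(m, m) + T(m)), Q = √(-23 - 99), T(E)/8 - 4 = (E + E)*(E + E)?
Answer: -710435/7807 + I*√122 ≈ -91.0 + 11.045*I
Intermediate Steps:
T(E) = 32 + 32*E² (T(E) = 32 + 8*((E + E)*(E + E)) = 32 + 8*((2*E)*(2*E)) = 32 + 8*(4*E²) = 32 + 32*E²)
r(G, s) = -½ (r(G, s) = (2 - 1*4)/4 = (2 - 4)/4 = (¼)*(-2) = -½)
Q = I*√122 (Q = √(-122) = I*√122 ≈ 11.045*I)
B(m) = 1/(63/2 + 32*m²) (B(m) = 1/(-½ + (32 + 32*m²)) = 1/(63/2 + 32*m²))
(-91 + Q) + B(-11) = (-91 + I*√122) + 2/(63 + 64*(-11)²) = (-91 + I*√122) + 2/(63 + 64*121) = (-91 + I*√122) + 2/(63 + 7744) = (-91 + I*√122) + 2/7807 = -710435/7807 + I*√122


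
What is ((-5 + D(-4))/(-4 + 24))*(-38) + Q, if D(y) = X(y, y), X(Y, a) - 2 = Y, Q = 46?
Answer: 593/10 ≈ 59.300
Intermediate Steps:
X(Y, a) = 2 + Y
D(y) = 2 + y
((-5 + D(-4))/(-4 + 24))*(-38) + Q = ((-5 + (2 - 4))/(-4 + 24))*(-38) + 46 = ((-5 - 2)/20)*(-38) + 46 = -7*1/20*(-38) + 46 = -7/20*(-38) + 46 = 133/10 + 46 = 593/10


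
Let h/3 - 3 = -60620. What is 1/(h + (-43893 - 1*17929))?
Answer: -1/243673 ≈ -4.1039e-6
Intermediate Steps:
h = -181851 (h = 9 + 3*(-60620) = 9 - 181860 = -181851)
1/(h + (-43893 - 1*17929)) = 1/(-181851 + (-43893 - 1*17929)) = 1/(-181851 + (-43893 - 17929)) = 1/(-181851 - 61822) = 1/(-243673) = -1/243673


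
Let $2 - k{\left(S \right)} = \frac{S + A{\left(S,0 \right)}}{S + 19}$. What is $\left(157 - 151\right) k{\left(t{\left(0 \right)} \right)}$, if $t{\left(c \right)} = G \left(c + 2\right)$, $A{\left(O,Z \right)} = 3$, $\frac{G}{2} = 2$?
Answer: $\frac{86}{9} \approx 9.5556$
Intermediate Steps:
$G = 4$ ($G = 2 \cdot 2 = 4$)
$t{\left(c \right)} = 8 + 4 c$ ($t{\left(c \right)} = 4 \left(c + 2\right) = 4 \left(2 + c\right) = 8 + 4 c$)
$k{\left(S \right)} = 2 - \frac{3 + S}{19 + S}$ ($k{\left(S \right)} = 2 - \frac{S + 3}{S + 19} = 2 - \frac{3 + S}{19 + S}$)
$\left(157 - 151\right) k{\left(t{\left(0 \right)} \right)} = \left(157 - 151\right) \frac{35 + \left(8 + 4 \cdot 0\right)}{19 + \left(8 + 4 \cdot 0\right)} = 6 \frac{35 + \left(8 + 0\right)}{19 + \left(8 + 0\right)} = 6 \frac{35 + 8}{19 + 8} = 6 \cdot \frac{1}{27} \cdot 43 = 6 \cdot \frac{43}{27} = \frac{86}{9}$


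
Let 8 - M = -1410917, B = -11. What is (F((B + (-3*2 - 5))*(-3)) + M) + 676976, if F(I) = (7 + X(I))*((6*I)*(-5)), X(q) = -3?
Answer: 2079981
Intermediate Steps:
M = 1410925 (M = 8 - 1*(-1410917) = 8 + 1410917 = 1410925)
F(I) = -120*I (F(I) = (7 - 3)*((6*I)*(-5)) = 4*(-30*I) = -120*I)
(F((B + (-3*2 - 5))*(-3)) + M) + 676976 = (-120*(-11 + (-3*2 - 5))*(-3) + 1410925) + 676976 = (-120*(-11 + (-6 - 5))*(-3) + 1410925) + 676976 = (-120*(-11 - 11)*(-3) + 1410925) + 676976 = (-(-2640)*(-3) + 1410925) + 676976 = (-120*66 + 1410925) + 676976 = (-7920 + 1410925) + 676976 = 1403005 + 676976 = 2079981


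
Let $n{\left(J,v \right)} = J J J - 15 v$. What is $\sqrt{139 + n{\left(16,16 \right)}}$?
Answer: $\sqrt{3995} \approx 63.206$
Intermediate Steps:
$n{\left(J,v \right)} = J^{3} - 15 v$ ($n{\left(J,v \right)} = J^{2} J - 15 v = J^{3} - 15 v$)
$\sqrt{139 + n{\left(16,16 \right)}} = \sqrt{139 + \left(16^{3} - 240\right)} = \sqrt{139 + \left(4096 - 240\right)} = \sqrt{139 + 3856} = \sqrt{3995}$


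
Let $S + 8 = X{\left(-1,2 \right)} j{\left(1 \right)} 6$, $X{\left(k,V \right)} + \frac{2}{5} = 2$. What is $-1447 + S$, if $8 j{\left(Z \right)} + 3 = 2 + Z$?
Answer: $-1455$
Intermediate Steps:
$X{\left(k,V \right)} = \frac{8}{5}$ ($X{\left(k,V \right)} = - \frac{2}{5} + 2 = \frac{8}{5}$)
$j{\left(Z \right)} = - \frac{1}{8} + \frac{Z}{8}$ ($j{\left(Z \right)} = - \frac{3}{8} + \frac{2 + Z}{8} = - \frac{3}{8} + \left(\frac{1}{4} + \frac{Z}{8}\right) = - \frac{1}{8} + \frac{Z}{8}$)
$S = -8$ ($S = -8 + \frac{8 \left(- \frac{1}{8} + \frac{1}{8} \cdot 1\right)}{5} \cdot 6 = -8 + \frac{8 \left(- \frac{1}{8} + \frac{1}{8}\right)}{5} \cdot 6 = -8 + \frac{8}{5} \cdot 0 \cdot 6 = -8 + 0 \cdot 6 = -8 + 0 = -8$)
$-1447 + S = -1447 - 8 = -1455$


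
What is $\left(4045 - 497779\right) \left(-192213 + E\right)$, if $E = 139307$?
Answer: $26121491004$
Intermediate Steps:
$\left(4045 - 497779\right) \left(-192213 + E\right) = \left(4045 - 497779\right) \left(-192213 + 139307\right) = \left(-493734\right) \left(-52906\right) = 26121491004$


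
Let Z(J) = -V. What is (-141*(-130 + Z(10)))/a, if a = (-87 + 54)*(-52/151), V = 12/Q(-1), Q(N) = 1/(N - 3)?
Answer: 290977/286 ≈ 1017.4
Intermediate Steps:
Q(N) = 1/(-3 + N)
V = -48 (V = 12/(1/(-3 - 1)) = 12/(1/(-4)) = 12/(-¼) = 12*(-4) = -48)
Z(J) = 48 (Z(J) = -1*(-48) = 48)
a = 1716/151 (a = -(-1716)/151 = -33*(-52/151) = 1716/151 ≈ 11.364)
(-141*(-130 + Z(10)))/a = (-141*(-130 + 48))/(1716/151) = -141*(-82)*(151/1716) = 11562*(151/1716) = 290977/286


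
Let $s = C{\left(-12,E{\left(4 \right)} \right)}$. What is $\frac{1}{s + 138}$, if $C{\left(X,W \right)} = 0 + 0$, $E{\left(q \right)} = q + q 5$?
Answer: $\frac{1}{138} \approx 0.0072464$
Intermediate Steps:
$E{\left(q \right)} = 6 q$ ($E{\left(q \right)} = q + 5 q = 6 q$)
$C{\left(X,W \right)} = 0$
$s = 0$
$\frac{1}{s + 138} = \frac{1}{0 + 138} = \frac{1}{138}$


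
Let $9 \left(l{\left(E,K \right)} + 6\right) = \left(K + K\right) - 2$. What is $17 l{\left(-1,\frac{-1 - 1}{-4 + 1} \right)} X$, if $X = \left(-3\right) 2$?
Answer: $\frac{5576}{9} \approx 619.56$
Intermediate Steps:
$X = -6$
$l{\left(E,K \right)} = - \frac{56}{9} + \frac{2 K}{9}$ ($l{\left(E,K \right)} = -6 + \frac{\left(K + K\right) - 2}{9} = -6 + \frac{2 K - 2}{9} = -6 + \frac{-2 + 2 K}{9} = -6 + \left(- \frac{2}{9} + \frac{2 K}{9}\right) = - \frac{56}{9} + \frac{2 K}{9}$)
$17 l{\left(-1,\frac{-1 - 1}{-4 + 1} \right)} X = 17 \left(- \frac{56}{9} + \frac{2 \frac{-1 - 1}{-4 + 1}}{9}\right) \left(-6\right) = 17 \left(- \frac{56}{9} + \frac{2 \left(- \frac{2}{-3}\right)}{9}\right) \left(-6\right) = 17 \left(- \frac{56}{9} + \frac{2 \left(\left(-2\right) \left(- \frac{1}{3}\right)\right)}{9}\right) \left(-6\right) = 17 \left(- \frac{56}{9} + \frac{2}{9} \cdot \frac{2}{3}\right) \left(-6\right) = 17 \left(- \frac{56}{9} + \frac{4}{27}\right) \left(-6\right) = 17 \left(- \frac{164}{27}\right) \left(-6\right) = \left(- \frac{2788}{27}\right) \left(-6\right) = \frac{5576}{9}$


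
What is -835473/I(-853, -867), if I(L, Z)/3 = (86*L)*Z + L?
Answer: -278491/63600533 ≈ -0.0043788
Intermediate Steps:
I(L, Z) = 3*L + 258*L*Z (I(L, Z) = 3*((86*L)*Z + L) = 3*(86*L*Z + L) = 3*(L + 86*L*Z) = 3*L + 258*L*Z)
-835473/I(-853, -867) = -835473*(-1/(2559*(1 + 86*(-867)))) = -835473*(-1/(2559*(1 - 74562))) = -835473/(3*(-853)*(-74561)) = -835473/190801599 = -835473*1/190801599 = -278491/63600533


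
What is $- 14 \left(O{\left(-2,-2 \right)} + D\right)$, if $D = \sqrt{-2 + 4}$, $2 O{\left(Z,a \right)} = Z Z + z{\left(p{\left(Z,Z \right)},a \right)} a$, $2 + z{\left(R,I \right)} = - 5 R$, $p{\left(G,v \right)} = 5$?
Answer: $-406 - 14 \sqrt{2} \approx -425.8$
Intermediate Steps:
$z{\left(R,I \right)} = -2 - 5 R$
$O{\left(Z,a \right)} = \frac{Z^{2}}{2} - \frac{27 a}{2}$ ($O{\left(Z,a \right)} = \frac{Z Z + \left(-2 - 25\right) a}{2} = \frac{Z^{2} + \left(-2 - 25\right) a}{2} = \frac{Z^{2} - 27 a}{2} = \frac{Z^{2}}{2} - \frac{27 a}{2}$)
$D = \sqrt{2} \approx 1.4142$
$- 14 \left(O{\left(-2,-2 \right)} + D\right) = - 14 \left(\left(\frac{\left(-2\right)^{2}}{2} - -27\right) + \sqrt{2}\right) = - 14 \left(\left(\frac{1}{2} \cdot 4 + 27\right) + \sqrt{2}\right) = - 14 \left(\left(2 + 27\right) + \sqrt{2}\right) = - 14 \left(29 + \sqrt{2}\right) = -406 - 14 \sqrt{2}$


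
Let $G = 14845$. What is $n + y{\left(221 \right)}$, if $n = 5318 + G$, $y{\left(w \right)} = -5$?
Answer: $20158$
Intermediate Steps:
$n = 20163$ ($n = 5318 + 14845 = 20163$)
$n + y{\left(221 \right)} = 20163 - 5 = 20158$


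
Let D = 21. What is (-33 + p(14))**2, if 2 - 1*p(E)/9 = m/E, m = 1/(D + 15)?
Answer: 707281/3136 ≈ 225.54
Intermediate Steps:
m = 1/36 (m = 1/(21 + 15) = 1/36 ≈ 0.027778)
p(E) = 18 - 1/(4*E)
(-33 + p(14))**2 = (-33 + (18 - 1/4/14))**2 = (-33 + (18 - 1/4*1/14))**2 = (-33 + (18 - 1/56))**2 = (-33 + 1007/56)**2 = (-841/56)**2 = 707281/3136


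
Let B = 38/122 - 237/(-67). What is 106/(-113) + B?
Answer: 1344268/461831 ≈ 2.9107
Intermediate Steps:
B = 15730/4087 (B = 38*(1/122) - 237*(-1/67) = 19/61 + 237/67 = 15730/4087 ≈ 3.8488)
106/(-113) + B = 106/(-113) + 15730/4087 = -1/113*106 + 15730/4087 = -106/113 + 15730/4087 = 1344268/461831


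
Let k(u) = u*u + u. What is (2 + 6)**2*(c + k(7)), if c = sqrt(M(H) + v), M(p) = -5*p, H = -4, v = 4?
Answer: 3584 + 128*sqrt(6) ≈ 3897.5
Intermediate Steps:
k(u) = u + u**2 (k(u) = u**2 + u = u + u**2)
c = 2*sqrt(6) (c = sqrt(-5*(-4) + 4) = sqrt(20 + 4) = sqrt(24) = 2*sqrt(6) ≈ 4.8990)
(2 + 6)**2*(c + k(7)) = (2 + 6)**2*(2*sqrt(6) + 7*(1 + 7)) = 8**2*(2*sqrt(6) + 7*8) = 64*(2*sqrt(6) + 56) = 64*(56 + 2*sqrt(6)) = 3584 + 128*sqrt(6)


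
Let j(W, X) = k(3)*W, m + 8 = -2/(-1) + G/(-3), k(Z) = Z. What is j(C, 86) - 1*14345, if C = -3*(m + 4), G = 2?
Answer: -14321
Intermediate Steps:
m = -20/3 (m = -8 + (-2/(-1) + 2/(-3)) = -8 + (-2*(-1) + 2*(-1/3)) = -8 + (2 - 2/3) = -8 + 4/3 = -20/3 ≈ -6.6667)
C = 8 (C = -3*(-20/3 + 4) = -3*(-8/3) = 8)
j(W, X) = 3*W
j(C, 86) - 1*14345 = 3*8 - 1*14345 = 24 - 14345 = -14321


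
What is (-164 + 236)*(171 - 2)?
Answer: 12168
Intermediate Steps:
(-164 + 236)*(171 - 2) = 72*169 = 12168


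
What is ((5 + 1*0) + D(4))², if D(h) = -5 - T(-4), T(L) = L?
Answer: 16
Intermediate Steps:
D(h) = -1 (D(h) = -5 - 1*(-4) = -5 + 4 = -1)
((5 + 1*0) + D(4))² = ((5 + 1*0) - 1)² = ((5 + 0) - 1)² = (5 - 1)² = 4² = 16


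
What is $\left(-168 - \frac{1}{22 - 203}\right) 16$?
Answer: $- \frac{486512}{181} \approx -2687.9$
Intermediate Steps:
$\left(-168 - \frac{1}{22 - 203}\right) 16 = \left(-168 - \frac{1}{-181}\right) 16 = \left(-168 - - \frac{1}{181}\right) 16 = \left(-168 + \frac{1}{181}\right) 16 = \left(- \frac{30407}{181}\right) 16 = - \frac{486512}{181}$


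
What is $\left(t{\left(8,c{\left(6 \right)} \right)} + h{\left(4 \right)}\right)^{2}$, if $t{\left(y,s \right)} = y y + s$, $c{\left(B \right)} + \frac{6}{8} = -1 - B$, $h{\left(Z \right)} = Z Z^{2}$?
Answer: $\frac{231361}{16} \approx 14460.0$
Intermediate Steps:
$h{\left(Z \right)} = Z^{3}$
$c{\left(B \right)} = - \frac{7}{4} - B$ ($c{\left(B \right)} = - \frac{3}{4} - \left(1 + B\right) = - \frac{7}{4} - B$)
$t{\left(y,s \right)} = s + y^{2}$ ($t{\left(y,s \right)} = y^{2} + s = s + y^{2}$)
$\left(t{\left(8,c{\left(6 \right)} \right)} + h{\left(4 \right)}\right)^{2} = \left(\left(\left(- \frac{7}{4} - 6\right) + 8^{2}\right) + 4^{3}\right)^{2} = \left(\left(\left(- \frac{7}{4} - 6\right) + 64\right) + 64\right)^{2} = \left(\left(- \frac{31}{4} + 64\right) + 64\right)^{2} = \left(\frac{225}{4} + 64\right)^{2} = \left(\frac{481}{4}\right)^{2} = \frac{231361}{16}$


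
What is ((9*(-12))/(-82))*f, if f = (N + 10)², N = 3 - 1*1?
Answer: 7776/41 ≈ 189.66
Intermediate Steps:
N = 2 (N = 3 - 1 = 2)
f = 144 (f = (2 + 10)² = 12² = 144)
((9*(-12))/(-82))*f = ((9*(-12))/(-82))*144 = -108*(-1/82)*144 = (54/41)*144 = 7776/41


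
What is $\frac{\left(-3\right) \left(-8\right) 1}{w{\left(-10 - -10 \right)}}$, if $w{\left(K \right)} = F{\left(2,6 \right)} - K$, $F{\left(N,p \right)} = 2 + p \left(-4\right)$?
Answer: $- \frac{12}{11} \approx -1.0909$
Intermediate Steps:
$F{\left(N,p \right)} = 2 - 4 p$
$w{\left(K \right)} = -22 - K$ ($w{\left(K \right)} = \left(2 - 24\right) - K = -22 - K$)
$\frac{\left(-3\right) \left(-8\right) 1}{w{\left(-10 - -10 \right)}} = \frac{\left(-3\right) \left(-8\right) 1}{-22 - \left(-10 - -10\right)} = \frac{24 \cdot 1}{-22 - \left(-10 + 10\right)} = \frac{24}{-22 - 0} = \frac{24}{-22 + 0} = \frac{24}{-22} = 24 \left(- \frac{1}{22}\right) = - \frac{12}{11}$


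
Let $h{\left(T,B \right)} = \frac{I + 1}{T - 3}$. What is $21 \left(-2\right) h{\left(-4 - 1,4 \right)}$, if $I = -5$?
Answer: $-21$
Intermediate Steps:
$h{\left(T,B \right)} = - \frac{4}{-3 + T}$ ($h{\left(T,B \right)} = \frac{-5 + 1}{T - 3} = - \frac{4}{-3 + T}$)
$21 \left(-2\right) h{\left(-4 - 1,4 \right)} = 21 \left(-2\right) \left(- \frac{4}{-3 - 5}\right) = - 42 \left(- \frac{4}{-3 - 5}\right) = - 42 \left(- \frac{4}{-8}\right) = - 42 \left(\left(-4\right) \left(- \frac{1}{8}\right)\right) = \left(-42\right) \frac{1}{2} = -21$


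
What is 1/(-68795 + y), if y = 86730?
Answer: 1/17935 ≈ 5.5757e-5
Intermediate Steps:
1/(-68795 + y) = 1/(-68795 + 86730) = 1/17935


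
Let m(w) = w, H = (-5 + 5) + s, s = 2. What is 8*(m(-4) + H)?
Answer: -16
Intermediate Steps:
H = 2 (H = (-5 + 5) + 2 = 0 + 2 = 2)
8*(m(-4) + H) = 8*(-4 + 2) = 8*(-2) = -16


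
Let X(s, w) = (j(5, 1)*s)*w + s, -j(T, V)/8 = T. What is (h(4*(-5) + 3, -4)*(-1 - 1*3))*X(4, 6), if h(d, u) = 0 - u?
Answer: 15296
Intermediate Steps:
j(T, V) = -8*T
h(d, u) = -u
X(s, w) = s - 40*s*w (X(s, w) = ((-8*5)*s)*w + s = (-40*s)*w + s = -40*s*w + s = s - 40*s*w)
(h(4*(-5) + 3, -4)*(-1 - 1*3))*X(4, 6) = ((-1*(-4))*(-1 - 1*3))*(4*(1 - 40*6)) = (4*(-1 - 3))*(4*(1 - 240)) = (4*(-4))*(4*(-239)) = -16*(-956) = 15296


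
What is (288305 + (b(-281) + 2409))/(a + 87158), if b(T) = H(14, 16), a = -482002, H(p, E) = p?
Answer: -72682/98711 ≈ -0.73631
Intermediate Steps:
b(T) = 14
(288305 + (b(-281) + 2409))/(a + 87158) = (288305 + (14 + 2409))/(-482002 + 87158) = (288305 + 2423)/(-394844) = 290728*(-1/394844) = -72682/98711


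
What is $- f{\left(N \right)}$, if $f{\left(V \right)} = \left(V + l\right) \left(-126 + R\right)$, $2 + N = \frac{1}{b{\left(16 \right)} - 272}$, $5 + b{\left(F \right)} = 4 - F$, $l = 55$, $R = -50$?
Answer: $\frac{2695616}{289} \approx 9327.4$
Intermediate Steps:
$b{\left(F \right)} = -1 - F$ ($b{\left(F \right)} = -5 - \left(-4 + F\right) = -1 - F$)
$N = - \frac{579}{289}$ ($N = -2 + \frac{1}{\left(-1 - 16\right) - 272} = -2 + \frac{1}{-17 - 272} = -2 + \frac{1}{-289} = -2 - \frac{1}{289} = - \frac{579}{289} \approx -2.0035$)
$f{\left(V \right)} = -9680 - 176 V$ ($f{\left(V \right)} = \left(V + 55\right) \left(-126 - 50\right) = \left(55 + V\right) \left(-176\right) = -9680 - 176 V$)
$- f{\left(N \right)} = - (-9680 - - \frac{101904}{289}) = - (-9680 + \frac{101904}{289}) = \left(-1\right) \left(- \frac{2695616}{289}\right) = \frac{2695616}{289}$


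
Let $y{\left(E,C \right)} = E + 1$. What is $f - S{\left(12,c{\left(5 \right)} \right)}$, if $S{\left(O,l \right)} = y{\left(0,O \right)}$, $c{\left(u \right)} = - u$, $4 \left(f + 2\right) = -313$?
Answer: $- \frac{325}{4} \approx -81.25$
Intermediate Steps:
$y{\left(E,C \right)} = 1 + E$
$f = - \frac{321}{4}$ ($f = -2 + \frac{1}{4} \left(-313\right) = -2 - \frac{313}{4} = - \frac{321}{4} \approx -80.25$)
$S{\left(O,l \right)} = 1$ ($S{\left(O,l \right)} = 1 + 0 = 1$)
$f - S{\left(12,c{\left(5 \right)} \right)} = - \frac{321}{4} - 1 = - \frac{325}{4}$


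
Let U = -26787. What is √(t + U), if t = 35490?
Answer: 3*√967 ≈ 93.290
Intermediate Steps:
√(t + U) = √(35490 - 26787) = √8703 = 3*√967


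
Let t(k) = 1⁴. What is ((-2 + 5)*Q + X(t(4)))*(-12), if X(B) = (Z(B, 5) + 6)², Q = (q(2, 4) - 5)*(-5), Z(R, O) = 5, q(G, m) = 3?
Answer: -1812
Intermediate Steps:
t(k) = 1
Q = 10 (Q = (3 - 5)*(-5) = -2*(-5) = 10)
X(B) = 121 (X(B) = (5 + 6)² = 11² = 121)
((-2 + 5)*Q + X(t(4)))*(-12) = ((-2 + 5)*10 + 121)*(-12) = (3*10 + 121)*(-12) = (30 + 121)*(-12) = 151*(-12) = -1812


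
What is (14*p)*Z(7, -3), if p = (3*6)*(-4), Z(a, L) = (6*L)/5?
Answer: 18144/5 ≈ 3628.8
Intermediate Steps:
Z(a, L) = 6*L/5 (Z(a, L) = (6*L)*(⅕) = 6*L/5)
p = -72 (p = 18*(-4) = -72)
(14*p)*Z(7, -3) = (14*(-72))*((6/5)*(-3)) = -1008*(-18/5) = 18144/5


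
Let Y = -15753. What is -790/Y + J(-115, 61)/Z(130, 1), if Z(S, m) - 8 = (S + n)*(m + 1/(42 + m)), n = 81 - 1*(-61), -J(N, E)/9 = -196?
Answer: 11153917/1795842 ≈ 6.2110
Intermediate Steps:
J(N, E) = 1764 (J(N, E) = -9*(-196) = 1764)
n = 142 (n = 81 + 61 = 142)
Z(S, m) = 8 + (142 + S)*(m + 1/(42 + m)) (Z(S, m) = 8 + (S + 142)*(m + 1/(42 + m)) = 8 + (142 + S)*(m + 1/(42 + m)))
-790/Y + J(-115, 61)/Z(130, 1) = -790/(-15753) + 1764/(((478 + 130 + 142*1² + 5972*1 + 130*1² + 42*130*1)/(42 + 1))) = -790*(-1/15753) + 1764/(((478 + 130 + 142*1 + 5972 + 130*1 + 5460)/43)) = 790/15753 + 1764/(((478 + 130 + 142 + 5972 + 130 + 5460)/43)) = 790/15753 + 1764/(((1/43)*12312)) = 790/15753 + 1764/(12312/43) = 790/15753 + 1764*(43/12312) = 790/15753 + 2107/342 = 11153917/1795842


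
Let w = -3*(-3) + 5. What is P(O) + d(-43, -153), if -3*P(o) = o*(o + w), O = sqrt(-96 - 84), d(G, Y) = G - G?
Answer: 60 - 28*I*sqrt(5) ≈ 60.0 - 62.61*I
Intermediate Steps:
d(G, Y) = 0
w = 14 (w = 9 + 5 = 14)
O = 6*I*sqrt(5) (O = sqrt(-180) = 6*I*sqrt(5) ≈ 13.416*I)
P(o) = -o*(14 + o)/3 (P(o) = -o*(o + 14)/3 = -o*(14 + o)/3)
P(O) + d(-43, -153) = -6*I*sqrt(5)*(14 + 6*I*sqrt(5))/3 + 0 = -2*I*sqrt(5)*(14 + 6*I*sqrt(5)) + 0 = -2*I*sqrt(5)*(14 + 6*I*sqrt(5))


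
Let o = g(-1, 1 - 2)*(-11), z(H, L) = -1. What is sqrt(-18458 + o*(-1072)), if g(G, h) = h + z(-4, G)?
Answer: 7*I*sqrt(858) ≈ 205.04*I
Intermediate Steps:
g(G, h) = -1 + h (g(G, h) = h - 1 = -1 + h)
o = 22 (o = (-1 + (1 - 2))*(-11) = (-1 - 1)*(-11) = -2*(-11) = 22)
sqrt(-18458 + o*(-1072)) = sqrt(-18458 + 22*(-1072)) = sqrt(-18458 - 23584) = sqrt(-42042) = 7*I*sqrt(858)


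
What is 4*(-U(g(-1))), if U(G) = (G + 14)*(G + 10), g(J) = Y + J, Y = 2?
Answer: -660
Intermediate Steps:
g(J) = 2 + J
U(G) = (10 + G)*(14 + G) (U(G) = (14 + G)*(10 + G) = (10 + G)*(14 + G))
4*(-U(g(-1))) = 4*(-(140 + (2 - 1)² + 24*(2 - 1))) = 4*(-(140 + 1² + 24*1)) = 4*(-(140 + 1 + 24)) = 4*(-1*165) = 4*(-165) = -660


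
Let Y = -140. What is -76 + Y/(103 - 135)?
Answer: -573/8 ≈ -71.625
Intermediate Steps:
-76 + Y/(103 - 135) = -76 - 140/(103 - 135) = -76 - 140/(-32) = -76 - 140*(-1/32) = -76 + 35/8 = -573/8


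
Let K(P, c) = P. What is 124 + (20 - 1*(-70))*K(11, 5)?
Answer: 1114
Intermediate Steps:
124 + (20 - 1*(-70))*K(11, 5) = 124 + (20 - 1*(-70))*11 = 124 + (20 + 70)*11 = 124 + 90*11 = 124 + 990 = 1114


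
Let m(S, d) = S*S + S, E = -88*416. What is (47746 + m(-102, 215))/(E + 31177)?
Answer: -58048/5431 ≈ -10.688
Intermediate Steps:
E = -36608
m(S, d) = S + S**2 (m(S, d) = S**2 + S = S + S**2)
(47746 + m(-102, 215))/(E + 31177) = (47746 - 102*(1 - 102))/(-36608 + 31177) = (47746 - 102*(-101))/(-5431) = (47746 + 10302)*(-1/5431) = 58048*(-1/5431) = -58048/5431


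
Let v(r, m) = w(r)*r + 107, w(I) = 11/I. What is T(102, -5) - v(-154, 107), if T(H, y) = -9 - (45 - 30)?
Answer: -142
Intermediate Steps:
T(H, y) = -24 (T(H, y) = -9 - 1*15 = -9 - 15 = -24)
v(r, m) = 118 (v(r, m) = (11/r)*r + 107 = 11 + 107 = 118)
T(102, -5) - v(-154, 107) = -24 - 1*118 = -24 - 118 = -142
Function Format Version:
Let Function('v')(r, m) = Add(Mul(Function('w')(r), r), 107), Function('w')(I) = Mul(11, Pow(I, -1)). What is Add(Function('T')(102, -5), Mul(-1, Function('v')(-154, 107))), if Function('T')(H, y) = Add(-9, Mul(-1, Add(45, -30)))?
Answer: -142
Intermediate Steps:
Function('T')(H, y) = -24 (Function('T')(H, y) = Add(-9, Mul(-1, 15)) = Add(-9, -15) = -24)
Function('v')(r, m) = 118 (Function('v')(r, m) = Add(Mul(Mul(11, Pow(r, -1)), r), 107) = Add(11, 107) = 118)
Add(Function('T')(102, -5), Mul(-1, Function('v')(-154, 107))) = Add(-24, Mul(-1, 118)) = Add(-24, -118) = -142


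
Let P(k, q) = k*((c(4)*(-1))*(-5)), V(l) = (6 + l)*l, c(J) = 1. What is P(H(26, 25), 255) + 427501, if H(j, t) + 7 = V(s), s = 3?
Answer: 427601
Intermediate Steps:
V(l) = l*(6 + l)
H(j, t) = 20 (H(j, t) = -7 + 3*(6 + 3) = -7 + 3*9 = -7 + 27 = 20)
P(k, q) = 5*k (P(k, q) = k*((1*(-1))*(-5)) = k*(-1*(-5)) = k*5 = 5*k)
P(H(26, 25), 255) + 427501 = 5*20 + 427501 = 100 + 427501 = 427601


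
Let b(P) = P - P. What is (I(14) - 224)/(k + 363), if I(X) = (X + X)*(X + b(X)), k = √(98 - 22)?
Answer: 60984/131693 - 336*√19/131693 ≈ 0.45196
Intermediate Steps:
b(P) = 0
k = 2*√19 (k = √76 = 2*√19 ≈ 8.7178)
I(X) = 2*X² (I(X) = (X + X)*(X + 0) = (2*X)*X = 2*X²)
(I(14) - 224)/(k + 363) = (2*14² - 224)/(2*√19 + 363) = (2*196 - 224)/(363 + 2*√19) = (392 - 224)/(363 + 2*√19) = 168/(363 + 2*√19)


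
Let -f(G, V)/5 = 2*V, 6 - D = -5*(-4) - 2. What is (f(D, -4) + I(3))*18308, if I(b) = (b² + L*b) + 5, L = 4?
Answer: 1208328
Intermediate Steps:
D = -12 (D = 6 - (-5*(-4) - 2) = 6 - (20 - 2) = 6 - 1*18 = 6 - 18 = -12)
f(G, V) = -10*V
I(b) = 5 + b² + 4*b (I(b) = (b² + 4*b) + 5 = 5 + b² + 4*b)
(f(D, -4) + I(3))*18308 = (-10*(-4) + (5 + 3² + 4*3))*18308 = (40 + (5 + 9 + 12))*18308 = (40 + 26)*18308 = 66*18308 = 1208328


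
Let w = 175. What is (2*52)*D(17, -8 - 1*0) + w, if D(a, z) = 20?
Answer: 2255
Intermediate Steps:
(2*52)*D(17, -8 - 1*0) + w = (2*52)*20 + 175 = 104*20 + 175 = 2080 + 175 = 2255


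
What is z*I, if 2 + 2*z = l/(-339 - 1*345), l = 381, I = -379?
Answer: 220957/456 ≈ 484.55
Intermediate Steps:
z = -583/456 (z = -1 + (381/(-339 - 1*345))/2 = -1 + (381/(-339 - 345))/2 = -1 + (381/(-684))/2 = -1 + (381*(-1/684))/2 = -1 + (½)*(-127/228) = -1 - 127/456 = -583/456 ≈ -1.2785)
z*I = -583/456*(-379) = 220957/456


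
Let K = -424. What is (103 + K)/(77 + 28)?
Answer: -107/35 ≈ -3.0571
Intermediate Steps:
(103 + K)/(77 + 28) = (103 - 424)/(77 + 28) = -321/105 = -321*1/105 = -107/35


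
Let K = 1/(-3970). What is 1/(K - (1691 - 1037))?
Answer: -3970/2596381 ≈ -0.0015291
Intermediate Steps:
K = -1/3970 ≈ -0.00025189
1/(K - (1691 - 1037)) = 1/(-1/3970 - (1691 - 1037)) = 1/(-1/3970 - 1*654) = 1/(-1/3970 - 654) = 1/(-2596381/3970) = -3970/2596381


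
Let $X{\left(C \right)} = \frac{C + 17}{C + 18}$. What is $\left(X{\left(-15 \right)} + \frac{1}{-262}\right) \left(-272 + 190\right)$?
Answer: $- \frac{21361}{393} \approx -54.354$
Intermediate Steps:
$X{\left(C \right)} = \frac{17 + C}{18 + C}$
$\left(X{\left(-15 \right)} + \frac{1}{-262}\right) \left(-272 + 190\right) = \left(\frac{17 - 15}{18 - 15} + \frac{1}{-262}\right) \left(-272 + 190\right) = \left(\frac{1}{3} \cdot 2 - \frac{1}{262}\right) \left(-82\right) = \left(\frac{2}{3} - \frac{1}{262}\right) \left(-82\right) = \frac{521}{786} \left(-82\right) = - \frac{21361}{393}$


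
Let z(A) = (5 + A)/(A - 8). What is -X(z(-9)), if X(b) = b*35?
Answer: -140/17 ≈ -8.2353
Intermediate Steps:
z(A) = (5 + A)/(-8 + A)
X(b) = 35*b
-X(z(-9)) = -35*(5 - 9)/(-8 - 9) = -35*-4/(-17) = -35*(-1/17*(-4)) = -35*4/17 = -1*140/17 = -140/17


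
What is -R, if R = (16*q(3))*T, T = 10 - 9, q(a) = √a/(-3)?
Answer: 16*√3/3 ≈ 9.2376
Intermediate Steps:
q(a) = -√a/3
T = 1
R = -16*√3/3 (R = (16*(-√3/3))*1 = -16*√3/3*1 = -16*√3/3 ≈ -9.2376)
-R = -(-16)*√3/3 = 16*√3/3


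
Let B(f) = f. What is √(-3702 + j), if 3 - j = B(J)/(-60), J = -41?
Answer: I*√3329715/30 ≈ 60.825*I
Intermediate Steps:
j = 139/60 (j = 3 - (-41)/(-60) = 3 - (-41)*(-1)/60 = 3 - 1*41/60 = 3 - 41/60 = 139/60 ≈ 2.3167)
√(-3702 + j) = √(-3702 + 139/60) = √(-221981/60) = I*√3329715/30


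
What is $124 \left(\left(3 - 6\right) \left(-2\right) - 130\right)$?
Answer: $-15376$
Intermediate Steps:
$124 \left(\left(3 - 6\right) \left(-2\right) - 130\right) = 124 \left(\left(-3\right) \left(-2\right) - 130\right) = 124 \left(6 - 130\right) = 124 \left(-124\right) = -15376$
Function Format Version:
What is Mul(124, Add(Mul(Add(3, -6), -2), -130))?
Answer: -15376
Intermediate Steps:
Mul(124, Add(Mul(Add(3, -6), -2), -130)) = Mul(124, Add(Mul(-3, -2), -130)) = Mul(124, Add(6, -130)) = Mul(124, -124) = -15376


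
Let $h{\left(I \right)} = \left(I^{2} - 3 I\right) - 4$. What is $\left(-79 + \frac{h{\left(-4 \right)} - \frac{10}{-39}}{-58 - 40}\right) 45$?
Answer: $- \frac{2271630}{637} \approx -3566.1$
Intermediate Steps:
$h{\left(I \right)} = -4 + I^{2} - 3 I$
$\left(-79 + \frac{h{\left(-4 \right)} - \frac{10}{-39}}{-58 - 40}\right) 45 = \left(-79 + \frac{\left(-4 + \left(-4\right)^{2} - -12\right) - \frac{10}{-39}}{-58 - 40}\right) 45 = \left(-79 + \frac{\left(-4 + 16 + 12\right) - - \frac{10}{39}}{-98}\right) 45 = \left(-79 + \left(24 + \frac{10}{39}\right) \left(- \frac{1}{98}\right)\right) 45 = \left(-79 + \frac{946}{39} \left(- \frac{1}{98}\right)\right) 45 = \left(-79 - \frac{473}{1911}\right) 45 = \left(- \frac{151442}{1911}\right) 45 = - \frac{2271630}{637}$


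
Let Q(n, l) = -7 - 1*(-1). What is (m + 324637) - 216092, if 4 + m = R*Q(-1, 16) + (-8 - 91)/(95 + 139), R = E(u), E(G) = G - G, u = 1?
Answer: 2822055/26 ≈ 1.0854e+5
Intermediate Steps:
E(G) = 0
Q(n, l) = -6 (Q(n, l) = -7 + 1 = -6)
R = 0
m = -115/26 (m = -4 + (0*(-6) + (-8 - 91)/(95 + 139)) = -4 + (0 - 99/234) = -4 + (0 - 99*1/234) = -4 + (0 - 11/26) = -4 - 11/26 = -115/26 ≈ -4.4231)
(m + 324637) - 216092 = (-115/26 + 324637) - 216092 = 8440447/26 - 216092 = 2822055/26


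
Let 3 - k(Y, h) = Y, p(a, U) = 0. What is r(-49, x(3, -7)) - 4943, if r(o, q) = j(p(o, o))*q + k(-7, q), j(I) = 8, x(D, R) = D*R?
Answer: -5101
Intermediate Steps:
k(Y, h) = 3 - Y
r(o, q) = 10 + 8*q (r(o, q) = 8*q + (3 - 1*(-7)) = 8*q + (3 + 7) = 8*q + 10 = 10 + 8*q)
r(-49, x(3, -7)) - 4943 = (10 + 8*(3*(-7))) - 4943 = (10 + 8*(-21)) - 4943 = (10 - 168) - 4943 = -158 - 4943 = -5101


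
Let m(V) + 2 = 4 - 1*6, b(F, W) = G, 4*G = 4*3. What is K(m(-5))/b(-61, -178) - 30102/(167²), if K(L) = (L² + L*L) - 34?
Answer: -146084/83667 ≈ -1.7460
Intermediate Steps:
G = 3 (G = (4*3)/4 = (¼)*12 = 3)
b(F, W) = 3
m(V) = -4 (m(V) = -2 + (4 - 1*6) = -2 + (4 - 6) = -2 - 2 = -4)
K(L) = -34 + 2*L² (K(L) = (L² + L²) - 34 = 2*L² - 34 = -34 + 2*L²)
K(m(-5))/b(-61, -178) - 30102/(167²) = (-34 + 2*(-4)²)/3 - 30102/(167²) = (-34 + 2*16)*(⅓) - 30102/27889 = (-34 + 32)*(⅓) - 30102*1/27889 = -2*⅓ - 30102/27889 = -⅔ - 30102/27889 = -146084/83667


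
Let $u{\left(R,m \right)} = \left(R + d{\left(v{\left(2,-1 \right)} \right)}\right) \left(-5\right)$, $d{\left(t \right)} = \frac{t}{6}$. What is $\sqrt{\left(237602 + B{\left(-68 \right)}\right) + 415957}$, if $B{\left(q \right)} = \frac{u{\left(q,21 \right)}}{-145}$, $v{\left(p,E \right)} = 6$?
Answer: $\frac{2 \sqrt{137410294}}{29} \approx 808.43$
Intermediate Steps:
$d{\left(t \right)} = \frac{t}{6}$ ($d{\left(t \right)} = t \frac{1}{6} = \frac{t}{6}$)
$u{\left(R,m \right)} = -5 - 5 R$ ($u{\left(R,m \right)} = \left(R + \frac{1}{6} \cdot 6\right) \left(-5\right) = \left(R + 1\right) \left(-5\right) = \left(1 + R\right) \left(-5\right) = -5 - 5 R$)
$B{\left(q \right)} = \frac{1}{29} + \frac{q}{29}$ ($B{\left(q \right)} = \frac{-5 - 5 q}{-145} = \left(-5 - 5 q\right) \left(- \frac{1}{145}\right) = \frac{1}{29} + \frac{q}{29}$)
$\sqrt{\left(237602 + B{\left(-68 \right)}\right) + 415957} = \sqrt{\left(237602 + \left(\frac{1}{29} + \frac{1}{29} \left(-68\right)\right)\right) + 415957} = \sqrt{\left(237602 + \left(\frac{1}{29} - \frac{68}{29}\right)\right) + 415957} = \sqrt{\left(237602 - \frac{67}{29}\right) + 415957} = \sqrt{\frac{6890391}{29} + 415957} = \sqrt{\frac{18953144}{29}} = \frac{2 \sqrt{137410294}}{29}$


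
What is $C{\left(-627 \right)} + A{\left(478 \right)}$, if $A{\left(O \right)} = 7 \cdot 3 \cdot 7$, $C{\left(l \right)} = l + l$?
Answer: $-1107$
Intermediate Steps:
$C{\left(l \right)} = 2 l$
$A{\left(O \right)} = 147$ ($A{\left(O \right)} = 21 \cdot 7 = 147$)
$C{\left(-627 \right)} + A{\left(478 \right)} = 2 \left(-627\right) + 147 = -1254 + 147 = -1107$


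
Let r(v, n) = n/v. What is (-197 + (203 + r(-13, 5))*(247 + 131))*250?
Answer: 248272750/13 ≈ 1.9098e+7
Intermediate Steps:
(-197 + (203 + r(-13, 5))*(247 + 131))*250 = (-197 + (203 + 5/(-13))*(247 + 131))*250 = (-197 + (203 + 5*(-1/13))*378)*250 = (-197 + (203 - 5/13)*378)*250 = (-197 + (2634/13)*378)*250 = (-197 + 995652/13)*250 = (993091/13)*250 = 248272750/13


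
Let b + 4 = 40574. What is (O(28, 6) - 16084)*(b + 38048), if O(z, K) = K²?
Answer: -1261661664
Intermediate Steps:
b = 40570 (b = -4 + 40574 = 40570)
(O(28, 6) - 16084)*(b + 38048) = (6² - 16084)*(40570 + 38048) = (36 - 16084)*78618 = -16048*78618 = -1261661664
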